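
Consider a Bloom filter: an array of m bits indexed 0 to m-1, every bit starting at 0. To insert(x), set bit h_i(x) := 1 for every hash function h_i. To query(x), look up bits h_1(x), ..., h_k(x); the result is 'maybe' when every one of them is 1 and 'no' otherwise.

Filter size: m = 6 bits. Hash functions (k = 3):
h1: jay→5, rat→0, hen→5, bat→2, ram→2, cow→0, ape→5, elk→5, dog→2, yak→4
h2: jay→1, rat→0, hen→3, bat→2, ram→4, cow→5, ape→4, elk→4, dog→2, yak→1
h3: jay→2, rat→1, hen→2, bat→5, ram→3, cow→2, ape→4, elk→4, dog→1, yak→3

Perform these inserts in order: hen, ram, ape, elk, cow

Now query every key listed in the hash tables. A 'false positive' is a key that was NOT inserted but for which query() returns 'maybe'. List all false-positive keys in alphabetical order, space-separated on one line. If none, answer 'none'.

Answer: bat

Derivation:
Start: bits=000000
After insert 'hen': sets bits 2 3 5 -> bits=001101
After insert 'ram': sets bits 2 3 4 -> bits=001111
After insert 'ape': sets bits 4 5 -> bits=001111
After insert 'elk': sets bits 4 5 -> bits=001111
After insert 'cow': sets bits 0 2 5 -> bits=101111
Not inserted: bat dog jay rat yak — query each against bits=101111:
query bat: checks bit2=1, bit5=1 (all 1) -> maybe => FALSE POSITIVE
query dog: checks bit1=0, bit2=1 (has a 0) -> no => not a false positive
query jay: checks bit1=0, bit2=1, bit5=1 (has a 0) -> no => not a false positive
query rat: checks bit0=1, bit1=0 (has a 0) -> no => not a false positive
query yak: checks bit1=0, bit3=1, bit4=1 (has a 0) -> no => not a false positive
False positives (alphabetical): bat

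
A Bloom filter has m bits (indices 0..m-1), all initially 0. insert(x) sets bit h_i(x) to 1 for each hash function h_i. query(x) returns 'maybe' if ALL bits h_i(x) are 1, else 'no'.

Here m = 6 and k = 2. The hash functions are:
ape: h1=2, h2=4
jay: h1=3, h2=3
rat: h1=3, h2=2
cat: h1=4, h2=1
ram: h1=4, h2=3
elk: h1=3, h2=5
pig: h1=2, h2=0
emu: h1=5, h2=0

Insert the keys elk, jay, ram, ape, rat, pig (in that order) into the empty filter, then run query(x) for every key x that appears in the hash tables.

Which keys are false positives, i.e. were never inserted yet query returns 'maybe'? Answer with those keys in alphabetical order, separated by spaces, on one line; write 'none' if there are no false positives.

Start: bits=000000
After insert 'elk': sets bits 3 5 -> bits=000101
After insert 'jay': sets bits 3 -> bits=000101
After insert 'ram': sets bits 3 4 -> bits=000111
After insert 'ape': sets bits 2 4 -> bits=001111
After insert 'rat': sets bits 2 3 -> bits=001111
After insert 'pig': sets bits 0 2 -> bits=101111
Not inserted: cat emu — query each against bits=101111:
query cat: checks bit1=0, bit4=1 (has a 0) -> no => not a false positive
query emu: checks bit0=1, bit5=1 (all 1) -> maybe => FALSE POSITIVE
False positives (alphabetical): emu

Answer: emu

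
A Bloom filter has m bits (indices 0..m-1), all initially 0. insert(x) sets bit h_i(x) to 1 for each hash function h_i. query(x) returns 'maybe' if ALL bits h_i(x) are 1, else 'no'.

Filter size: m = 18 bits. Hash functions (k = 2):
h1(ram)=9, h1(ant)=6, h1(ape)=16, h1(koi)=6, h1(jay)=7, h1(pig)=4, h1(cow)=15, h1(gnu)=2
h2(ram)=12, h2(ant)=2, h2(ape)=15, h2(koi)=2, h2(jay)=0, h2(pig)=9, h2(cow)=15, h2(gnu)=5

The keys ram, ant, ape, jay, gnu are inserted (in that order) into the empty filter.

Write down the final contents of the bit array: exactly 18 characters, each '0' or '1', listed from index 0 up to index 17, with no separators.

Answer: 101001110100100110

Derivation:
Start: bits=000000000000000000
After insert 'ram': sets bits 9 12 -> bits=000000000100100000
After insert 'ant': sets bits 2 6 -> bits=001000100100100000
After insert 'ape': sets bits 15 16 -> bits=001000100100100110
After insert 'jay': sets bits 0 7 -> bits=101000110100100110
After insert 'gnu': sets bits 2 5 -> bits=101001110100100110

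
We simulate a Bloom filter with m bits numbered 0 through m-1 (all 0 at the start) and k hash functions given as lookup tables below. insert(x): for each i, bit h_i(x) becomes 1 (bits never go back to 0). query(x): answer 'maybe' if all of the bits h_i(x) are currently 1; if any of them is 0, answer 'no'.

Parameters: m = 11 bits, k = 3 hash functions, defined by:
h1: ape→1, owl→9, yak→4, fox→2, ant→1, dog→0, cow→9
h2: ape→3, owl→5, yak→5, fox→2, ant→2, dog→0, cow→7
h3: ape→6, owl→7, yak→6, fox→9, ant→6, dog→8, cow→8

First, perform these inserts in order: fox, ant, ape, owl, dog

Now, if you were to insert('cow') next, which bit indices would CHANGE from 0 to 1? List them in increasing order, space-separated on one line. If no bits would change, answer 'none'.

Answer: none

Derivation:
Start: bits=00000000000
After insert 'fox': sets bits 2 9 -> bits=00100000010
After insert 'ant': sets bits 1 2 6 -> bits=01100010010
After insert 'ape': sets bits 1 3 6 -> bits=01110010010
After insert 'owl': sets bits 5 7 9 -> bits=01110111010
After insert 'dog': sets bits 0 8 -> bits=11110111110
insert 'cow' would touch bits 7 8 9; currently bit7=1, bit8=1, bit9=1
Bits that are 0 among those (would change 0->1): none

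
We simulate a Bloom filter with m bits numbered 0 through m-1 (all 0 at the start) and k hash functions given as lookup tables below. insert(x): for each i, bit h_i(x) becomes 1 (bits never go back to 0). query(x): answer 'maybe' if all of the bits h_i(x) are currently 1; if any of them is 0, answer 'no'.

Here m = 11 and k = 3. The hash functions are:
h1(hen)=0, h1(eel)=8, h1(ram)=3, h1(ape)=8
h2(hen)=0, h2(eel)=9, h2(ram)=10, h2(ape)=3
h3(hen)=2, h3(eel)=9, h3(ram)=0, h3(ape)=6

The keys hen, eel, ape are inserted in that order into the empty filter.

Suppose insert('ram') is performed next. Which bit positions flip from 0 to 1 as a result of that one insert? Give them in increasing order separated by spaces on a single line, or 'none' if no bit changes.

Answer: 10

Derivation:
Start: bits=00000000000
After insert 'hen': sets bits 0 2 -> bits=10100000000
After insert 'eel': sets bits 8 9 -> bits=10100000110
After insert 'ape': sets bits 3 6 8 -> bits=10110010110
insert 'ram' would touch bits 0 3 10; currently bit0=1, bit3=1, bit10=0
Bits that are 0 among those (would change 0->1): 10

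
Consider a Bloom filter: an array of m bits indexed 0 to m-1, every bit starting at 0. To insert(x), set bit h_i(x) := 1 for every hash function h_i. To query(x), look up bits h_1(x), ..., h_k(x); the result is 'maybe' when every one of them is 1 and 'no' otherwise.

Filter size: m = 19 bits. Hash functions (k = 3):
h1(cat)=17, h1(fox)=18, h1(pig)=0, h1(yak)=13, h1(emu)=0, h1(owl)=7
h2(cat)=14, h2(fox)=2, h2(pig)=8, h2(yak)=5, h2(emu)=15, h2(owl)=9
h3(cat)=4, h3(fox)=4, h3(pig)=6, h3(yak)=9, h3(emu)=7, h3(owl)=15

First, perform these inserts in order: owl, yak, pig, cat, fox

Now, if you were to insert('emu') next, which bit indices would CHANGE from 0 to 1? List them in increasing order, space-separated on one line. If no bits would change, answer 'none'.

Start: bits=0000000000000000000
After insert 'owl': sets bits 7 9 15 -> bits=0000000101000001000
After insert 'yak': sets bits 5 9 13 -> bits=0000010101000101000
After insert 'pig': sets bits 0 6 8 -> bits=1000011111000101000
After insert 'cat': sets bits 4 14 17 -> bits=1000111111000111010
After insert 'fox': sets bits 2 4 18 -> bits=1010111111000111011
insert 'emu' would touch bits 0 7 15; currently bit0=1, bit7=1, bit15=1
Bits that are 0 among those (would change 0->1): none

Answer: none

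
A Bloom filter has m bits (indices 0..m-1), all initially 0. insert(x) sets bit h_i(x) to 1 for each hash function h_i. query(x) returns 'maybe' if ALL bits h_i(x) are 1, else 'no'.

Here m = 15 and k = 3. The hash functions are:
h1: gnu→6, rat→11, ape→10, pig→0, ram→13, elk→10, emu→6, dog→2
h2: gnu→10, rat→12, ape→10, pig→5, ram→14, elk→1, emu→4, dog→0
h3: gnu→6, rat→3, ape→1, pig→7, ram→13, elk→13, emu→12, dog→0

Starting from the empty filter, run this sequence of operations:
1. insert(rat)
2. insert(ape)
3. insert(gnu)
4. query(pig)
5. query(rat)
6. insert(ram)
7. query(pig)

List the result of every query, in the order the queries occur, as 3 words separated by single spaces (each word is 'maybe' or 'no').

Answer: no maybe no

Derivation:
Start: bits=000000000000000
Op 1: insert rat -> sets bits 3 11 12 -> bits=000100000001100
Op 2: insert ape -> sets bits 1 10 -> bits=010100000011100
Op 3: insert gnu -> sets bits 6 10 -> bits=010100100011100
Op 4: query pig -> checks bit0=0, bit5=0, bit7=0 (has a 0) -> no
Op 5: query rat -> checks bit3=1, bit11=1, bit12=1 (all 1) -> maybe
Op 6: insert ram -> sets bits 13 14 -> bits=010100100011111
Op 7: query pig -> checks bit0=0, bit5=0, bit7=0 (has a 0) -> no
Query results in order: no maybe no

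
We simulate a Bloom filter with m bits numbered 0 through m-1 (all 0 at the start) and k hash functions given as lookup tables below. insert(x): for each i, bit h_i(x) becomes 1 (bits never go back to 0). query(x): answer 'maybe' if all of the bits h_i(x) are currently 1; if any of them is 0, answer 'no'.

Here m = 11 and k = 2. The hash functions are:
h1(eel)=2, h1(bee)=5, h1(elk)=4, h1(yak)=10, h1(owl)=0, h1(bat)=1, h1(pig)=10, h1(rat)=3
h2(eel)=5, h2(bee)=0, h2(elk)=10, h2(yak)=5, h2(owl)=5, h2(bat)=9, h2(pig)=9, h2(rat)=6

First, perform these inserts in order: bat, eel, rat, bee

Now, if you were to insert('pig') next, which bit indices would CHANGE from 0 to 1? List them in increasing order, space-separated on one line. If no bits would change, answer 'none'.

Answer: 10

Derivation:
Start: bits=00000000000
After insert 'bat': sets bits 1 9 -> bits=01000000010
After insert 'eel': sets bits 2 5 -> bits=01100100010
After insert 'rat': sets bits 3 6 -> bits=01110110010
After insert 'bee': sets bits 0 5 -> bits=11110110010
insert 'pig' would touch bits 9 10; currently bit9=1, bit10=0
Bits that are 0 among those (would change 0->1): 10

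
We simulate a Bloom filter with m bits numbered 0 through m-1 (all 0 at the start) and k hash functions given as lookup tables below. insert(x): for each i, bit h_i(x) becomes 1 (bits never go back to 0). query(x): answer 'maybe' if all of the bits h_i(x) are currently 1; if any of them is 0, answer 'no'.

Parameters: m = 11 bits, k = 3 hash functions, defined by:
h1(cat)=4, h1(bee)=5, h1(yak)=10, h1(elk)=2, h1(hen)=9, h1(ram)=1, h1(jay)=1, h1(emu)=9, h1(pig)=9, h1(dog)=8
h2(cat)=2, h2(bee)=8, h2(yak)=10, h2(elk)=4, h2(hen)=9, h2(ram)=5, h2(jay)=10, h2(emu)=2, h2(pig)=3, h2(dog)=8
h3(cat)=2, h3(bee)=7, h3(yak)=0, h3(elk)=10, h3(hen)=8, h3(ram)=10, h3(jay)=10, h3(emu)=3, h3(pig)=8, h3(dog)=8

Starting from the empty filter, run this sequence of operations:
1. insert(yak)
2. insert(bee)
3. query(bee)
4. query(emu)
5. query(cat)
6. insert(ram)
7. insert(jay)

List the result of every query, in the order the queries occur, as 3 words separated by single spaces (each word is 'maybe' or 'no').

Start: bits=00000000000
Op 1: insert yak -> sets bits 0 10 -> bits=10000000001
Op 2: insert bee -> sets bits 5 7 8 -> bits=10000101101
Op 3: query bee -> checks bit5=1, bit7=1, bit8=1 (all 1) -> maybe
Op 4: query emu -> checks bit2=0, bit3=0, bit9=0 (has a 0) -> no
Op 5: query cat -> checks bit2=0, bit4=0 (has a 0) -> no
Op 6: insert ram -> sets bits 1 5 10 -> bits=11000101101
Op 7: insert jay -> sets bits 1 10 -> bits=11000101101
Query results in order: maybe no no

Answer: maybe no no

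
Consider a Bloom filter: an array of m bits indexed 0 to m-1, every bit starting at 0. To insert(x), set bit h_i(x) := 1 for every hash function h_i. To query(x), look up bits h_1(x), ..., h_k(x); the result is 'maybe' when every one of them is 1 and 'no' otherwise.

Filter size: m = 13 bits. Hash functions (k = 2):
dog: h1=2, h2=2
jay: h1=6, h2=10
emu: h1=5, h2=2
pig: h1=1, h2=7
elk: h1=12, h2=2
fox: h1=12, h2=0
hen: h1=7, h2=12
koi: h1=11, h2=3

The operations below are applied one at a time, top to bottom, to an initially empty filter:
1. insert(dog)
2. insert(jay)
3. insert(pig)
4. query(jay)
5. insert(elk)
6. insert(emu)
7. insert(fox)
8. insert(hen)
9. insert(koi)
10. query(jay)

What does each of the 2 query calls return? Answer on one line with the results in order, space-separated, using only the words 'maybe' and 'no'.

Answer: maybe maybe

Derivation:
Start: bits=0000000000000
Op 1: insert dog -> sets bits 2 -> bits=0010000000000
Op 2: insert jay -> sets bits 6 10 -> bits=0010001000100
Op 3: insert pig -> sets bits 1 7 -> bits=0110001100100
Op 4: query jay -> checks bit6=1, bit10=1 (all 1) -> maybe
Op 5: insert elk -> sets bits 2 12 -> bits=0110001100101
Op 6: insert emu -> sets bits 2 5 -> bits=0110011100101
Op 7: insert fox -> sets bits 0 12 -> bits=1110011100101
Op 8: insert hen -> sets bits 7 12 -> bits=1110011100101
Op 9: insert koi -> sets bits 3 11 -> bits=1111011100111
Op 10: query jay -> checks bit6=1, bit10=1 (all 1) -> maybe
Query results in order: maybe maybe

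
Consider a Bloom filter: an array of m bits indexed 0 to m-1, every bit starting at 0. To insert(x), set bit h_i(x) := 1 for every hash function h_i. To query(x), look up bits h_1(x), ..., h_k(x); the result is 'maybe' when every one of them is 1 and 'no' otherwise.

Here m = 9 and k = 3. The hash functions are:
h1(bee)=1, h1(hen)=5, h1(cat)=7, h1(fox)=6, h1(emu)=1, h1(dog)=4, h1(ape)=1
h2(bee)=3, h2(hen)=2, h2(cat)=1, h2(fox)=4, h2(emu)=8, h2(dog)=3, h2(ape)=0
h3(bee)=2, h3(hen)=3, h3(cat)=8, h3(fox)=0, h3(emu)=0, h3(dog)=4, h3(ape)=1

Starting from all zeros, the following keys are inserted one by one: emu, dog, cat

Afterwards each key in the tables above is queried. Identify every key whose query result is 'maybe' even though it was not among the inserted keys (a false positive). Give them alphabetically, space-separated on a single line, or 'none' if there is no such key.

Start: bits=000000000
After insert 'emu': sets bits 0 1 8 -> bits=110000001
After insert 'dog': sets bits 3 4 -> bits=110110001
After insert 'cat': sets bits 1 7 8 -> bits=110110011
Not inserted: ape bee fox hen — query each against bits=110110011:
query ape: checks bit0=1, bit1=1 (all 1) -> maybe => FALSE POSITIVE
query bee: checks bit1=1, bit2=0, bit3=1 (has a 0) -> no => not a false positive
query fox: checks bit0=1, bit4=1, bit6=0 (has a 0) -> no => not a false positive
query hen: checks bit2=0, bit3=1, bit5=0 (has a 0) -> no => not a false positive
False positives (alphabetical): ape

Answer: ape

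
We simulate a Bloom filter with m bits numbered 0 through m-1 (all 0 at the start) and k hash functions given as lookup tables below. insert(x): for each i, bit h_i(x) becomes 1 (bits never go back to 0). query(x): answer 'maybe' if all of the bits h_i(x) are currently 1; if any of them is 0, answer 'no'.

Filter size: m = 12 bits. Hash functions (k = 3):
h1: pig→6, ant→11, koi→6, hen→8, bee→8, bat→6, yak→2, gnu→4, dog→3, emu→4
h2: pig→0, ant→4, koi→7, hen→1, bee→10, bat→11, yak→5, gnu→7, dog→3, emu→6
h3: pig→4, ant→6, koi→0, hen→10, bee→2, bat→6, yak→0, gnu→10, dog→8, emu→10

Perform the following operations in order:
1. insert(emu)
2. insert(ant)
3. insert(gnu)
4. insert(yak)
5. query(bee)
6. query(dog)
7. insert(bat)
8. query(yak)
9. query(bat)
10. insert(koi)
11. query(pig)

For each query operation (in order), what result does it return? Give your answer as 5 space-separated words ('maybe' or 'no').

Answer: no no maybe maybe maybe

Derivation:
Start: bits=000000000000
Op 1: insert emu -> sets bits 4 6 10 -> bits=000010100010
Op 2: insert ant -> sets bits 4 6 11 -> bits=000010100011
Op 3: insert gnu -> sets bits 4 7 10 -> bits=000010110011
Op 4: insert yak -> sets bits 0 2 5 -> bits=101011110011
Op 5: query bee -> checks bit2=1, bit8=0, bit10=1 (has a 0) -> no
Op 6: query dog -> checks bit3=0, bit8=0 (has a 0) -> no
Op 7: insert bat -> sets bits 6 11 -> bits=101011110011
Op 8: query yak -> checks bit0=1, bit2=1, bit5=1 (all 1) -> maybe
Op 9: query bat -> checks bit6=1, bit11=1 (all 1) -> maybe
Op 10: insert koi -> sets bits 0 6 7 -> bits=101011110011
Op 11: query pig -> checks bit0=1, bit4=1, bit6=1 (all 1) -> maybe
Query results in order: no no maybe maybe maybe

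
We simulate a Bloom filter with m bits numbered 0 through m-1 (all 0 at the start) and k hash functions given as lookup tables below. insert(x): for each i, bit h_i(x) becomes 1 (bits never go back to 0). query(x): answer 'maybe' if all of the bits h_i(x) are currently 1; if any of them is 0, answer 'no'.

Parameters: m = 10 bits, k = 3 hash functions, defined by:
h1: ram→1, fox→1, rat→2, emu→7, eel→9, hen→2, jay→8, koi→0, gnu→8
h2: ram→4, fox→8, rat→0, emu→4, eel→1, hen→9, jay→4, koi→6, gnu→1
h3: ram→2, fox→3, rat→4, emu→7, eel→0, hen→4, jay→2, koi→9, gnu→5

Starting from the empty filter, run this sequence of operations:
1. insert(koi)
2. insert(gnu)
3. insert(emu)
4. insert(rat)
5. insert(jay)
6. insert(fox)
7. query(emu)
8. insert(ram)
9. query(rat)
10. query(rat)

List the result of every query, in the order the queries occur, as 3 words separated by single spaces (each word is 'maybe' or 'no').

Start: bits=0000000000
Op 1: insert koi -> sets bits 0 6 9 -> bits=1000001001
Op 2: insert gnu -> sets bits 1 5 8 -> bits=1100011011
Op 3: insert emu -> sets bits 4 7 -> bits=1100111111
Op 4: insert rat -> sets bits 0 2 4 -> bits=1110111111
Op 5: insert jay -> sets bits 2 4 8 -> bits=1110111111
Op 6: insert fox -> sets bits 1 3 8 -> bits=1111111111
Op 7: query emu -> checks bit4=1, bit7=1 (all 1) -> maybe
Op 8: insert ram -> sets bits 1 2 4 -> bits=1111111111
Op 9: query rat -> checks bit0=1, bit2=1, bit4=1 (all 1) -> maybe
Op 10: query rat -> checks bit0=1, bit2=1, bit4=1 (all 1) -> maybe
Query results in order: maybe maybe maybe

Answer: maybe maybe maybe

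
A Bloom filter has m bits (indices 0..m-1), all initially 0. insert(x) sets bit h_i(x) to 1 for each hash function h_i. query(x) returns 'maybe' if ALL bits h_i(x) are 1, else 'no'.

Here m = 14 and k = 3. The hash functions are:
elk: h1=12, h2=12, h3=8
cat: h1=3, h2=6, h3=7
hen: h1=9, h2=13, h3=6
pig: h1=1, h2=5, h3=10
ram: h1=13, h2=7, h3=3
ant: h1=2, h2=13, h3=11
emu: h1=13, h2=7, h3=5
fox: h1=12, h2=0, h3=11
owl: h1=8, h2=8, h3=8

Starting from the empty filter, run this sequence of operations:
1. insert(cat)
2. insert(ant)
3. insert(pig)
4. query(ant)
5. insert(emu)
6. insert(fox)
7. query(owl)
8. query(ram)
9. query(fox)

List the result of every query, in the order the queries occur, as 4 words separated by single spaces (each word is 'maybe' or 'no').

Answer: maybe no maybe maybe

Derivation:
Start: bits=00000000000000
Op 1: insert cat -> sets bits 3 6 7 -> bits=00010011000000
Op 2: insert ant -> sets bits 2 11 13 -> bits=00110011000101
Op 3: insert pig -> sets bits 1 5 10 -> bits=01110111001101
Op 4: query ant -> checks bit2=1, bit11=1, bit13=1 (all 1) -> maybe
Op 5: insert emu -> sets bits 5 7 13 -> bits=01110111001101
Op 6: insert fox -> sets bits 0 11 12 -> bits=11110111001111
Op 7: query owl -> checks bit8=0 (has a 0) -> no
Op 8: query ram -> checks bit3=1, bit7=1, bit13=1 (all 1) -> maybe
Op 9: query fox -> checks bit0=1, bit11=1, bit12=1 (all 1) -> maybe
Query results in order: maybe no maybe maybe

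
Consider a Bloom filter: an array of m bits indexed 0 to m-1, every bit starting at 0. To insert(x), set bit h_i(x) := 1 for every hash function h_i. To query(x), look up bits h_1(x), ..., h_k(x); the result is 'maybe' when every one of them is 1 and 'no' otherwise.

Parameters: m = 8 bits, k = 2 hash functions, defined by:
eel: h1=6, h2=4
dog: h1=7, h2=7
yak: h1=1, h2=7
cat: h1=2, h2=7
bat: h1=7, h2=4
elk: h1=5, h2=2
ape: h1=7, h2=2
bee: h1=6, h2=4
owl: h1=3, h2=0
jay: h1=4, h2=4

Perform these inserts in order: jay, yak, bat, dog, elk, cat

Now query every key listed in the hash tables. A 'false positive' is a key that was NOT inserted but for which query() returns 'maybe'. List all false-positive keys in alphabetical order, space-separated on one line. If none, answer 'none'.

Start: bits=00000000
After insert 'jay': sets bits 4 -> bits=00001000
After insert 'yak': sets bits 1 7 -> bits=01001001
After insert 'bat': sets bits 4 7 -> bits=01001001
After insert 'dog': sets bits 7 -> bits=01001001
After insert 'elk': sets bits 2 5 -> bits=01101101
After insert 'cat': sets bits 2 7 -> bits=01101101
Not inserted: ape bee eel owl — query each against bits=01101101:
query ape: checks bit2=1, bit7=1 (all 1) -> maybe => FALSE POSITIVE
query bee: checks bit4=1, bit6=0 (has a 0) -> no => not a false positive
query eel: checks bit4=1, bit6=0 (has a 0) -> no => not a false positive
query owl: checks bit0=0, bit3=0 (has a 0) -> no => not a false positive
False positives (alphabetical): ape

Answer: ape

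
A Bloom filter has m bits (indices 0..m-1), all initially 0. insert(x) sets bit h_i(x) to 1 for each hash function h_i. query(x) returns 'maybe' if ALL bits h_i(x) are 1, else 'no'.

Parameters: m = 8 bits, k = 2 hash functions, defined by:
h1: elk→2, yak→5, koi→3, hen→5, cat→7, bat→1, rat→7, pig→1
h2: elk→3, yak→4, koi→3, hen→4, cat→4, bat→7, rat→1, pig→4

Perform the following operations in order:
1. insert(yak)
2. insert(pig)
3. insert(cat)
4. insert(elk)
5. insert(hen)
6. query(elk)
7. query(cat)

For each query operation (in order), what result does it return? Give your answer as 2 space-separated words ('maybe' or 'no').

Start: bits=00000000
Op 1: insert yak -> sets bits 4 5 -> bits=00001100
Op 2: insert pig -> sets bits 1 4 -> bits=01001100
Op 3: insert cat -> sets bits 4 7 -> bits=01001101
Op 4: insert elk -> sets bits 2 3 -> bits=01111101
Op 5: insert hen -> sets bits 4 5 -> bits=01111101
Op 6: query elk -> checks bit2=1, bit3=1 (all 1) -> maybe
Op 7: query cat -> checks bit4=1, bit7=1 (all 1) -> maybe
Query results in order: maybe maybe

Answer: maybe maybe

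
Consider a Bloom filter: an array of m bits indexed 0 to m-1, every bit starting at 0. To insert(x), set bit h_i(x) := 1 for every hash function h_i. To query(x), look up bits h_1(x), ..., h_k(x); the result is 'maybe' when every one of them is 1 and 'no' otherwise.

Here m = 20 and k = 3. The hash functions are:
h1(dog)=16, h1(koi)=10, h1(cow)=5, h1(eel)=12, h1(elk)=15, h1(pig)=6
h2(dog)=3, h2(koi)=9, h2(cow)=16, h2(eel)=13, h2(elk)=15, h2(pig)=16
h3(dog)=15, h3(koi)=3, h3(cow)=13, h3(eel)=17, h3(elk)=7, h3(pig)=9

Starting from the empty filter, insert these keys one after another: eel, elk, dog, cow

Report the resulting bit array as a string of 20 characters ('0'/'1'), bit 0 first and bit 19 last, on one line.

Answer: 00010101000011011100

Derivation:
Start: bits=00000000000000000000
After insert 'eel': sets bits 12 13 17 -> bits=00000000000011000100
After insert 'elk': sets bits 7 15 -> bits=00000001000011010100
After insert 'dog': sets bits 3 15 16 -> bits=00010001000011011100
After insert 'cow': sets bits 5 13 16 -> bits=00010101000011011100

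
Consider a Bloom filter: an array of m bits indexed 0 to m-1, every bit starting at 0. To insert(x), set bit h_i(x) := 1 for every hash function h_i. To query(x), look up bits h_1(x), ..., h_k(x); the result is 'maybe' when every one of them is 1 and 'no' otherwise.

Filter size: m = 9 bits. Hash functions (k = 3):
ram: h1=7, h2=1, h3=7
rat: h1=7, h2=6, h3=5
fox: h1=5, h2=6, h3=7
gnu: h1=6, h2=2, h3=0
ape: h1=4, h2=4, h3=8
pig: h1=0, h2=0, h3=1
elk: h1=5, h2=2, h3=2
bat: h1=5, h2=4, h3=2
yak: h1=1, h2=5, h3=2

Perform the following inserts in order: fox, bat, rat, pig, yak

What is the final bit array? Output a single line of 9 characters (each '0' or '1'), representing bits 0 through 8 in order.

Answer: 111011110

Derivation:
Start: bits=000000000
After insert 'fox': sets bits 5 6 7 -> bits=000001110
After insert 'bat': sets bits 2 4 5 -> bits=001011110
After insert 'rat': sets bits 5 6 7 -> bits=001011110
After insert 'pig': sets bits 0 1 -> bits=111011110
After insert 'yak': sets bits 1 2 5 -> bits=111011110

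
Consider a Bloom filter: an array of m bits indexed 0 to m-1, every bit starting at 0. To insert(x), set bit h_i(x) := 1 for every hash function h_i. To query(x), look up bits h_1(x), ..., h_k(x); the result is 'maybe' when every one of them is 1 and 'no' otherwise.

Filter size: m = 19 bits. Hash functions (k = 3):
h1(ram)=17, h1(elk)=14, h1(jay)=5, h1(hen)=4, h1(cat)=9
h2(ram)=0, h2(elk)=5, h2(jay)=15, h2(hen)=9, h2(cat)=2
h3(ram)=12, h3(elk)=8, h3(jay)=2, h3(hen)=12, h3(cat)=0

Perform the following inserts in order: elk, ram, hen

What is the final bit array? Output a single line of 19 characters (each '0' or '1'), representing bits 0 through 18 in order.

Start: bits=0000000000000000000
After insert 'elk': sets bits 5 8 14 -> bits=0000010010000010000
After insert 'ram': sets bits 0 12 17 -> bits=1000010010001010010
After insert 'hen': sets bits 4 9 12 -> bits=1000110011001010010

Answer: 1000110011001010010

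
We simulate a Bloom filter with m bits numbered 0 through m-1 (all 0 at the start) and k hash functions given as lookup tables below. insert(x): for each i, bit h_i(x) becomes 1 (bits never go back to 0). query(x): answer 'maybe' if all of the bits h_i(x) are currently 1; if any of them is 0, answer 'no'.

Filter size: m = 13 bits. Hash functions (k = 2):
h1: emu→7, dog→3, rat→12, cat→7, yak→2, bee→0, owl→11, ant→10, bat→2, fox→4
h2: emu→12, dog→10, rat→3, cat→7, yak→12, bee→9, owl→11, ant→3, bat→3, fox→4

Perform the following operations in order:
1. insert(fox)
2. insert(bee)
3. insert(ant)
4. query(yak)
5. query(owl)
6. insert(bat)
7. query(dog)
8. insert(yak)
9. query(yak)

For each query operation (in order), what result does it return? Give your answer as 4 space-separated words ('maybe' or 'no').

Answer: no no maybe maybe

Derivation:
Start: bits=0000000000000
Op 1: insert fox -> sets bits 4 -> bits=0000100000000
Op 2: insert bee -> sets bits 0 9 -> bits=1000100001000
Op 3: insert ant -> sets bits 3 10 -> bits=1001100001100
Op 4: query yak -> checks bit2=0, bit12=0 (has a 0) -> no
Op 5: query owl -> checks bit11=0 (has a 0) -> no
Op 6: insert bat -> sets bits 2 3 -> bits=1011100001100
Op 7: query dog -> checks bit3=1, bit10=1 (all 1) -> maybe
Op 8: insert yak -> sets bits 2 12 -> bits=1011100001101
Op 9: query yak -> checks bit2=1, bit12=1 (all 1) -> maybe
Query results in order: no no maybe maybe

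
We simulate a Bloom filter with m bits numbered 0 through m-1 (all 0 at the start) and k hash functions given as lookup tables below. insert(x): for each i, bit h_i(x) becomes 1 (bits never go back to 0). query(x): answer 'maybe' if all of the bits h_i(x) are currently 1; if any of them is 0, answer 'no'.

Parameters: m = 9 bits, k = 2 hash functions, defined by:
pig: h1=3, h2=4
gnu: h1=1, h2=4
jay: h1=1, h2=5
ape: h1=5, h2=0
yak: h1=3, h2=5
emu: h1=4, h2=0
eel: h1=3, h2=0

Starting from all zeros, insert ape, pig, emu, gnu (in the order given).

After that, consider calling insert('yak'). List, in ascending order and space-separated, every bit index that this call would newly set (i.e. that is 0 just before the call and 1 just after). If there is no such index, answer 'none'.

Start: bits=000000000
After insert 'ape': sets bits 0 5 -> bits=100001000
After insert 'pig': sets bits 3 4 -> bits=100111000
After insert 'emu': sets bits 0 4 -> bits=100111000
After insert 'gnu': sets bits 1 4 -> bits=110111000
insert 'yak' would touch bits 3 5; currently bit3=1, bit5=1
Bits that are 0 among those (would change 0->1): none

Answer: none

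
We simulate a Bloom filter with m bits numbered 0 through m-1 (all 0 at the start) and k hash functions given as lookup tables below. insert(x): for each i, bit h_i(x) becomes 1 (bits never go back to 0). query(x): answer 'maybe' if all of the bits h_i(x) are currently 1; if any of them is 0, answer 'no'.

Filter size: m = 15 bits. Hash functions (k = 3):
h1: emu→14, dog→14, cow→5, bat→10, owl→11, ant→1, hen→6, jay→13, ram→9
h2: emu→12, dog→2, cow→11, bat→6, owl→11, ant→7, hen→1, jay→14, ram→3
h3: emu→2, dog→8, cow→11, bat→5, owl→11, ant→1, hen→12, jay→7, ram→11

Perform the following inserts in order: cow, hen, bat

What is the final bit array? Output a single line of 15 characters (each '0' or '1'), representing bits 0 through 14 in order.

Start: bits=000000000000000
After insert 'cow': sets bits 5 11 -> bits=000001000001000
After insert 'hen': sets bits 1 6 12 -> bits=010001100001100
After insert 'bat': sets bits 5 6 10 -> bits=010001100011100

Answer: 010001100011100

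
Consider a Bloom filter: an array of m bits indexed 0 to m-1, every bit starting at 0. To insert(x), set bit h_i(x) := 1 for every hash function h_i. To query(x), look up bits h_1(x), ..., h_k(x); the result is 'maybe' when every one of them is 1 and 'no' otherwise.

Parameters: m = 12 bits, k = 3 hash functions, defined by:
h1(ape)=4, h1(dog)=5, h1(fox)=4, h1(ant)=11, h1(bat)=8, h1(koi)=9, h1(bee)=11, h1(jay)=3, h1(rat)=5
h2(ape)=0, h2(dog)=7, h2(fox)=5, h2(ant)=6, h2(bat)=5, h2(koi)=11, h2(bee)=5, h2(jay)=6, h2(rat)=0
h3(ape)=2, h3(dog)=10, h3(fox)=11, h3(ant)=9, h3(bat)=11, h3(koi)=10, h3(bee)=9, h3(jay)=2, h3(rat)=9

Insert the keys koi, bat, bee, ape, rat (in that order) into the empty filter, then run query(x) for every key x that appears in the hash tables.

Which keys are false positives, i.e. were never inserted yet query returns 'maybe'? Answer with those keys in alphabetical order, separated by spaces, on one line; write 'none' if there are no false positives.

Start: bits=000000000000
After insert 'koi': sets bits 9 10 11 -> bits=000000000111
After insert 'bat': sets bits 5 8 11 -> bits=000001001111
After insert 'bee': sets bits 5 9 11 -> bits=000001001111
After insert 'ape': sets bits 0 2 4 -> bits=101011001111
After insert 'rat': sets bits 0 5 9 -> bits=101011001111
Not inserted: ant dog fox jay — query each against bits=101011001111:
query ant: checks bit6=0, bit9=1, bit11=1 (has a 0) -> no => not a false positive
query dog: checks bit5=1, bit7=0, bit10=1 (has a 0) -> no => not a false positive
query fox: checks bit4=1, bit5=1, bit11=1 (all 1) -> maybe => FALSE POSITIVE
query jay: checks bit2=1, bit3=0, bit6=0 (has a 0) -> no => not a false positive
False positives (alphabetical): fox

Answer: fox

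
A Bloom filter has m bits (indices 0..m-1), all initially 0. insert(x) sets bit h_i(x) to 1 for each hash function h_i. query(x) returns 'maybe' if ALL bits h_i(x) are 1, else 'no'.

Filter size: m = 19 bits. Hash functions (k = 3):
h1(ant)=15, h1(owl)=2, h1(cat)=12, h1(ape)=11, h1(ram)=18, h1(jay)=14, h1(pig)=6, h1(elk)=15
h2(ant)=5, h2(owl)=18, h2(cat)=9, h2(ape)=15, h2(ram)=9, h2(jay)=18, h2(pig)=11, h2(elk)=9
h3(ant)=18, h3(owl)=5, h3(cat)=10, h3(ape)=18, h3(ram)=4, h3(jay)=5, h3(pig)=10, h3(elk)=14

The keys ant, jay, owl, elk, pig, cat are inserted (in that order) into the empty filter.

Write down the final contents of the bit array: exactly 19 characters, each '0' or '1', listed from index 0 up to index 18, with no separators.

Start: bits=0000000000000000000
After insert 'ant': sets bits 5 15 18 -> bits=0000010000000001001
After insert 'jay': sets bits 5 14 18 -> bits=0000010000000011001
After insert 'owl': sets bits 2 5 18 -> bits=0010010000000011001
After insert 'elk': sets bits 9 14 15 -> bits=0010010001000011001
After insert 'pig': sets bits 6 10 11 -> bits=0010011001110011001
After insert 'cat': sets bits 9 10 12 -> bits=0010011001111011001

Answer: 0010011001111011001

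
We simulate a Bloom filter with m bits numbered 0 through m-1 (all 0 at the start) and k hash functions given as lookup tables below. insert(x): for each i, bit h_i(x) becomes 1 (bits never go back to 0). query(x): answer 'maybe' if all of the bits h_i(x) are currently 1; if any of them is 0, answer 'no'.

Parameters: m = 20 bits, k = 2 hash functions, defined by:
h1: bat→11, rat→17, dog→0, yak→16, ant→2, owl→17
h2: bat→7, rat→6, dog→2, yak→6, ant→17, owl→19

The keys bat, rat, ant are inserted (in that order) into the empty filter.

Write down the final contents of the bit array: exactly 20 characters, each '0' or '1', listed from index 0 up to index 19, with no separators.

Start: bits=00000000000000000000
After insert 'bat': sets bits 7 11 -> bits=00000001000100000000
After insert 'rat': sets bits 6 17 -> bits=00000011000100000100
After insert 'ant': sets bits 2 17 -> bits=00100011000100000100

Answer: 00100011000100000100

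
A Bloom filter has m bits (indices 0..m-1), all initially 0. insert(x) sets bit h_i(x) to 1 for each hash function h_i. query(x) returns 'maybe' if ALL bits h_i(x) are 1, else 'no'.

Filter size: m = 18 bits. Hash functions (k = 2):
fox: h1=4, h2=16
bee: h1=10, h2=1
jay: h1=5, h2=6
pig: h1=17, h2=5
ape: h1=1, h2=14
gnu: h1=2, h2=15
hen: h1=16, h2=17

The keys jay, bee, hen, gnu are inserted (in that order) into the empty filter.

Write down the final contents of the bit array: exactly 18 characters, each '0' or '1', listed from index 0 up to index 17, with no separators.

Start: bits=000000000000000000
After insert 'jay': sets bits 5 6 -> bits=000001100000000000
After insert 'bee': sets bits 1 10 -> bits=010001100010000000
After insert 'hen': sets bits 16 17 -> bits=010001100010000011
After insert 'gnu': sets bits 2 15 -> bits=011001100010000111

Answer: 011001100010000111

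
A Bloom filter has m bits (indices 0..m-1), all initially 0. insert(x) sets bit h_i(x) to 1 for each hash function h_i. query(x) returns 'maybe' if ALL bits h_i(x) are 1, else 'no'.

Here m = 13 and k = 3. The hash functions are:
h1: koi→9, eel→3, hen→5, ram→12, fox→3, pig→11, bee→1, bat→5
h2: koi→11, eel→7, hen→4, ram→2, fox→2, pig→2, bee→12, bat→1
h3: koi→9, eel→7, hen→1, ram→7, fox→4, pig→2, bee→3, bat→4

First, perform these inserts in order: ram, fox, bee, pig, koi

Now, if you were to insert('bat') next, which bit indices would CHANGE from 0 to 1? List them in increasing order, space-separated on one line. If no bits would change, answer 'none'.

Answer: 5

Derivation:
Start: bits=0000000000000
After insert 'ram': sets bits 2 7 12 -> bits=0010000100001
After insert 'fox': sets bits 2 3 4 -> bits=0011100100001
After insert 'bee': sets bits 1 3 12 -> bits=0111100100001
After insert 'pig': sets bits 2 11 -> bits=0111100100011
After insert 'koi': sets bits 9 11 -> bits=0111100101011
insert 'bat' would touch bits 1 4 5; currently bit1=1, bit4=1, bit5=0
Bits that are 0 among those (would change 0->1): 5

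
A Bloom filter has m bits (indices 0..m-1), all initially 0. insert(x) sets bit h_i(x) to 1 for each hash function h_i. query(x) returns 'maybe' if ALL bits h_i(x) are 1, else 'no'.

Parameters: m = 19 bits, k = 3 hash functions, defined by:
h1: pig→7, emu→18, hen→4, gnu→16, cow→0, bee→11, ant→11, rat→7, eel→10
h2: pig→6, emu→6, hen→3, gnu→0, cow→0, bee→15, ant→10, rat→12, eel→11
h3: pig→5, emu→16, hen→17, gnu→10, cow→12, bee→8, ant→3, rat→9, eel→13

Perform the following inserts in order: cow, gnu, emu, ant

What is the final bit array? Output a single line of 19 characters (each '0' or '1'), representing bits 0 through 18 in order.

Answer: 1001001000111000101

Derivation:
Start: bits=0000000000000000000
After insert 'cow': sets bits 0 12 -> bits=1000000000001000000
After insert 'gnu': sets bits 0 10 16 -> bits=1000000000101000100
After insert 'emu': sets bits 6 16 18 -> bits=1000001000101000101
After insert 'ant': sets bits 3 10 11 -> bits=1001001000111000101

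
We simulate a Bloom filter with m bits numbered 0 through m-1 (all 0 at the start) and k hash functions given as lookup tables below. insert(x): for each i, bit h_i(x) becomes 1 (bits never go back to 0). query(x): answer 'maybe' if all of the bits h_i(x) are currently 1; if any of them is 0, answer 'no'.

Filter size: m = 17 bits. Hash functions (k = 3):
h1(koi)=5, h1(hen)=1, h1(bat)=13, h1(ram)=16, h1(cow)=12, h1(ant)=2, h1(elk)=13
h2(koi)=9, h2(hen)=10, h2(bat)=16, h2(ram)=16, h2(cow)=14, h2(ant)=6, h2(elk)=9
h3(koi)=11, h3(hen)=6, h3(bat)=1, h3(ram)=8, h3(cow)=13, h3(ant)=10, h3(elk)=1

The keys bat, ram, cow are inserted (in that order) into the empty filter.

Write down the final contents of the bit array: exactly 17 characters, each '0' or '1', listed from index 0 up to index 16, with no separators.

Start: bits=00000000000000000
After insert 'bat': sets bits 1 13 16 -> bits=01000000000001001
After insert 'ram': sets bits 8 16 -> bits=01000000100001001
After insert 'cow': sets bits 12 13 14 -> bits=01000000100011101

Answer: 01000000100011101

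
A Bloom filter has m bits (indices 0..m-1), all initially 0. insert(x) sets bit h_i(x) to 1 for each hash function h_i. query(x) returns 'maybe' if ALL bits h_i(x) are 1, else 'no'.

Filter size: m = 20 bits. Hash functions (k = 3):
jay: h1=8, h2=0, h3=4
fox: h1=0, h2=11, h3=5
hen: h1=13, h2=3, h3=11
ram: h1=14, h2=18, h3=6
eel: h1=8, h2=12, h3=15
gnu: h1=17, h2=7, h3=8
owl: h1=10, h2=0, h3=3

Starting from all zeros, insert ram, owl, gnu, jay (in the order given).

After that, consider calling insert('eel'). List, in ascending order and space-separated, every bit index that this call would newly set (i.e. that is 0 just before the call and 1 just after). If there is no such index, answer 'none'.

Answer: 12 15

Derivation:
Start: bits=00000000000000000000
After insert 'ram': sets bits 6 14 18 -> bits=00000010000000100010
After insert 'owl': sets bits 0 3 10 -> bits=10010010001000100010
After insert 'gnu': sets bits 7 8 17 -> bits=10010011101000100110
After insert 'jay': sets bits 0 4 8 -> bits=10011011101000100110
insert 'eel' would touch bits 8 12 15; currently bit8=1, bit12=0, bit15=0
Bits that are 0 among those (would change 0->1): 12 15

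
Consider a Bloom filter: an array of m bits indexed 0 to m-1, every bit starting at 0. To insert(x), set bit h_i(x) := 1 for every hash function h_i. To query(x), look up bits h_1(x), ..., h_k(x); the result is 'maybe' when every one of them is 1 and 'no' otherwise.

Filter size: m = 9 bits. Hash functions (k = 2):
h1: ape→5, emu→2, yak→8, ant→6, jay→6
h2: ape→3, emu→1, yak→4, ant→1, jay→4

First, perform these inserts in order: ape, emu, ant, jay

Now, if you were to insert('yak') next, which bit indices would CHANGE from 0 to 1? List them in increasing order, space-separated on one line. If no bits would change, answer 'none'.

Start: bits=000000000
After insert 'ape': sets bits 3 5 -> bits=000101000
After insert 'emu': sets bits 1 2 -> bits=011101000
After insert 'ant': sets bits 1 6 -> bits=011101100
After insert 'jay': sets bits 4 6 -> bits=011111100
insert 'yak' would touch bits 4 8; currently bit4=1, bit8=0
Bits that are 0 among those (would change 0->1): 8

Answer: 8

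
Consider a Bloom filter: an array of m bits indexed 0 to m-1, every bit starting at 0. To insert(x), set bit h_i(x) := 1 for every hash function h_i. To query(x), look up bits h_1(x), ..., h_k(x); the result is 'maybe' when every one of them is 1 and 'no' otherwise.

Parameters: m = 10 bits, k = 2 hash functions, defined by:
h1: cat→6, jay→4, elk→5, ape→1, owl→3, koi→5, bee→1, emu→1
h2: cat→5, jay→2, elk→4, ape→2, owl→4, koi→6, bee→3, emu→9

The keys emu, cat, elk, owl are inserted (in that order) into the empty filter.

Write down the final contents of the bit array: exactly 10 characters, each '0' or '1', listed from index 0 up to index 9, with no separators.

Start: bits=0000000000
After insert 'emu': sets bits 1 9 -> bits=0100000001
After insert 'cat': sets bits 5 6 -> bits=0100011001
After insert 'elk': sets bits 4 5 -> bits=0100111001
After insert 'owl': sets bits 3 4 -> bits=0101111001

Answer: 0101111001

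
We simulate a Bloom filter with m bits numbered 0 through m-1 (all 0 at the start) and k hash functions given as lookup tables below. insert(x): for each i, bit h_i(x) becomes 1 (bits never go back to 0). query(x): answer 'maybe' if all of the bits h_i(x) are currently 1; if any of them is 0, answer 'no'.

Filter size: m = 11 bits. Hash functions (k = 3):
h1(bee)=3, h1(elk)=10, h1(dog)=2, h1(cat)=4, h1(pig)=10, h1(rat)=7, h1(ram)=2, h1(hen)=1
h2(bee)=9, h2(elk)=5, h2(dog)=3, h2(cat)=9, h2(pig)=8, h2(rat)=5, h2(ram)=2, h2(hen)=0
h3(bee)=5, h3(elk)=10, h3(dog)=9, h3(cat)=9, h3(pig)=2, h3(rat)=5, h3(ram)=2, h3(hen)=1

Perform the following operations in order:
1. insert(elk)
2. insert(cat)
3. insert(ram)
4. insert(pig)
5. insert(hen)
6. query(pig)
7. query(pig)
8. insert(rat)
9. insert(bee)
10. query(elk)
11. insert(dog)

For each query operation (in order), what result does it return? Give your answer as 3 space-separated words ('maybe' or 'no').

Answer: maybe maybe maybe

Derivation:
Start: bits=00000000000
Op 1: insert elk -> sets bits 5 10 -> bits=00000100001
Op 2: insert cat -> sets bits 4 9 -> bits=00001100011
Op 3: insert ram -> sets bits 2 -> bits=00101100011
Op 4: insert pig -> sets bits 2 8 10 -> bits=00101100111
Op 5: insert hen -> sets bits 0 1 -> bits=11101100111
Op 6: query pig -> checks bit2=1, bit8=1, bit10=1 (all 1) -> maybe
Op 7: query pig -> checks bit2=1, bit8=1, bit10=1 (all 1) -> maybe
Op 8: insert rat -> sets bits 5 7 -> bits=11101101111
Op 9: insert bee -> sets bits 3 5 9 -> bits=11111101111
Op 10: query elk -> checks bit5=1, bit10=1 (all 1) -> maybe
Op 11: insert dog -> sets bits 2 3 9 -> bits=11111101111
Query results in order: maybe maybe maybe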